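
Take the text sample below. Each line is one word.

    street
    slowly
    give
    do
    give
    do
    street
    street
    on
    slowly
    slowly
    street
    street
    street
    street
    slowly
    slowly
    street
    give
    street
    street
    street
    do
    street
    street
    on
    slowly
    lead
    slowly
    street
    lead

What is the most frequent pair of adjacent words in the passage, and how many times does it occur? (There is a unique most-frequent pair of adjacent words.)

"street street", 7 times

Bigram frequencies (highest first):
  street street: 7
  slowly street: 3
  street slowly: 2
  give do: 2
  do street: 2
  street on: 2
  … (10 more, each ≤ 2)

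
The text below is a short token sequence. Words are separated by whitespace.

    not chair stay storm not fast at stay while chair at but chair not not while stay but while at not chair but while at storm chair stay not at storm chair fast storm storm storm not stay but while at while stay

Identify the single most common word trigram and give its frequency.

Trigram frequencies (highest first):
  but while at: 3
  stay but while: 2
  at storm chair: 2
  not chair stay: 1
  chair stay storm: 1
  stay storm not: 1
  … (31 more, each ≤ 1)

"but while at", 3 times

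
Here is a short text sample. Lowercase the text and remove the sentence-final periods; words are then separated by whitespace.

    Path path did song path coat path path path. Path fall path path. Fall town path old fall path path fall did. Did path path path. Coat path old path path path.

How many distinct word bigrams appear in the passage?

32 tokens → 31 bigram windows in total.
Repeated bigrams (each contributes count−1 duplicates):
  path path: 10
  path fall: 3
  coat path: 2
  fall path: 2
  path coat: 2
  path old: 2
15 duplicate windows → 31 − 15 = 16 distinct.

16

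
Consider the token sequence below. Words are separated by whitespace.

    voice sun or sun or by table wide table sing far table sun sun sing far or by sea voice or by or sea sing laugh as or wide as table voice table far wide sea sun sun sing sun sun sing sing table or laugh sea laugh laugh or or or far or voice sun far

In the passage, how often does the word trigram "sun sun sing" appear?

3

Scanning the 55 overlapping trigram windows for "sun sun sing":
  position 13–15: sun sun sing
  position 37–39: sun sun sing
  position 40–42: sun sun sing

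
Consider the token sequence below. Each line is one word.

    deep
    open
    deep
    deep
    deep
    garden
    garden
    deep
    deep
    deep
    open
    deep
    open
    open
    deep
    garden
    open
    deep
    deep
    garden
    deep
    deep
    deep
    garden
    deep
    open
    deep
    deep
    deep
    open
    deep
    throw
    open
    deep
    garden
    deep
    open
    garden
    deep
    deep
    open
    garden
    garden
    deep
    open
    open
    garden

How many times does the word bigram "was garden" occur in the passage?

Scanning the 46 overlapping bigram windows for "was garden":
  (none found)

0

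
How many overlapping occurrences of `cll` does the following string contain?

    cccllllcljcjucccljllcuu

Sliding a length-3 window over the 23 characters (21 positions):
  position 3–5: cll

1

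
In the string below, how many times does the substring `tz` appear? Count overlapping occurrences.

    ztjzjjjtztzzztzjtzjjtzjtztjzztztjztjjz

7

Sliding a length-2 window over the 38 characters (37 positions):
  position 8–9: tz
  position 10–11: tz
  position 14–15: tz
  position 17–18: tz
  position 21–22: tz
  position 24–25: tz
  position 30–31: tz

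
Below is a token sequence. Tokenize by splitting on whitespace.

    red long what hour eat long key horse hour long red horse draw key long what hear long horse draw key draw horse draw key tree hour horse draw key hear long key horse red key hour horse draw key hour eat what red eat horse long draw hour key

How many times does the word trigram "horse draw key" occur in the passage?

Scanning the 48 overlapping trigram windows for "horse draw key":
  position 12–14: horse draw key
  position 19–21: horse draw key
  position 23–25: horse draw key
  position 28–30: horse draw key
  position 38–40: horse draw key

5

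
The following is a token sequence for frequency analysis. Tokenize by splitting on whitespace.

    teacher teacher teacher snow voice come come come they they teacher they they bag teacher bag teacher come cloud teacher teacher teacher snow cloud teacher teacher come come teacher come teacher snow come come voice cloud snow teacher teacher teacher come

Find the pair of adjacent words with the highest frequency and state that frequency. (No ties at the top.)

"teacher teacher", 7 times

Bigram frequencies (highest first):
  teacher teacher: 7
  come come: 4
  teacher come: 4
  teacher snow: 3
  they they: 2
  bag teacher: 2
  … (16 more, each ≤ 2)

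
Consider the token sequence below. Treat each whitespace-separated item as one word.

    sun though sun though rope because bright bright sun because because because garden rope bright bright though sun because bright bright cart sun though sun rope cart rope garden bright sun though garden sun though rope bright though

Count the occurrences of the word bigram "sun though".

Scanning the 37 overlapping bigram windows for "sun though":
  position 1–2: sun though
  position 3–4: sun though
  position 23–24: sun though
  position 31–32: sun though
  position 34–35: sun though

5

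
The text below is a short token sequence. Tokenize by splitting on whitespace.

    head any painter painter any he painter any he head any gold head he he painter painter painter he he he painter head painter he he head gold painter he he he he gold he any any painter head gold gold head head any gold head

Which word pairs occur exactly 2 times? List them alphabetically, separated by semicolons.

any gold; any he; any painter; he head; head gold; painter any; painter head

Bigram counts meeting the condition (exactly 2 times):
  any gold: 2
  any he: 2
  any painter: 2
  he head: 2
  head gold: 2
  painter any: 2
  painter head: 2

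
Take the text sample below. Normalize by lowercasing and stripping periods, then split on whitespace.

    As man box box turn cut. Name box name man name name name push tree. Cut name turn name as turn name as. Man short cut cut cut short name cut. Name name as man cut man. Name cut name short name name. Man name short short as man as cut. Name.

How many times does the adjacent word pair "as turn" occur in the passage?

1

Scanning the 51 overlapping bigram windows for "as turn":
  position 20–21: as turn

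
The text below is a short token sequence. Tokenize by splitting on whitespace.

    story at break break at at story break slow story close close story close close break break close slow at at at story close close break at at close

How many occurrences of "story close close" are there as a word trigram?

3

Scanning the 27 overlapping trigram windows for "story close close":
  position 10–12: story close close
  position 13–15: story close close
  position 23–25: story close close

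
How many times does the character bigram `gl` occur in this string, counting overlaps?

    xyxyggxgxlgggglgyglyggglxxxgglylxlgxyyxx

4

Sliding a length-2 window over the 40 characters (39 positions):
  position 14–15: gl
  position 18–19: gl
  position 23–24: gl
  position 29–30: gl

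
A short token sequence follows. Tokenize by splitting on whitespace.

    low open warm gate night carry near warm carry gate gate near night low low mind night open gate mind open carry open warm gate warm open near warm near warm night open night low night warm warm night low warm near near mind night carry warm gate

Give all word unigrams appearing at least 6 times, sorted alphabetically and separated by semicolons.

Unigram counts meeting the condition (at least 6 times):
  gate: 6
  near: 6
  night: 8
  open: 6
  warm: 10

gate; near; night; open; warm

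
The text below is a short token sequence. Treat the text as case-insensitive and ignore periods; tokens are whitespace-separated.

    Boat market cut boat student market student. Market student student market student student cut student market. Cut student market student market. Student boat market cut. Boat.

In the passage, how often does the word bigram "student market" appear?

6

Scanning the 25 overlapping bigram windows for "student market":
  position 5–6: student market
  position 7–8: student market
  position 10–11: student market
  position 15–16: student market
  position 18–19: student market
  position 20–21: student market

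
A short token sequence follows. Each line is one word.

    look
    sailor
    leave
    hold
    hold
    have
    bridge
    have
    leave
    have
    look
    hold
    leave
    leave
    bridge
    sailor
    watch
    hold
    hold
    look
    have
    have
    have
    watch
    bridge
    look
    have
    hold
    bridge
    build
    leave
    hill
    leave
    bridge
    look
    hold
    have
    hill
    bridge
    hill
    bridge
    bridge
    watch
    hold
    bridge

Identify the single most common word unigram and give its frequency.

Unigram frequencies (highest first):
  bridge: 9
  hold: 8
  have: 8
  leave: 6
  look: 5
  watch: 3
  … (3 more, each ≤ 3)

"bridge", 9 times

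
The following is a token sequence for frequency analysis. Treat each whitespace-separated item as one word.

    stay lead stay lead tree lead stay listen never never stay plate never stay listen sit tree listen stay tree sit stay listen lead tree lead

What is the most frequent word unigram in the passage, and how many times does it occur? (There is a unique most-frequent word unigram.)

"stay", 7 times

Unigram frequencies (highest first):
  stay: 7
  lead: 5
  tree: 4
  listen: 4
  never: 3
  sit: 2
  … (1 more, each ≤ 1)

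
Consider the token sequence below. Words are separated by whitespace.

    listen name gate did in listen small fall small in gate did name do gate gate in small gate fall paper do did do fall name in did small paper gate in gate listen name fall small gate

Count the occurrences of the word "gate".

Scanning the 38 tokens for "gate":
  position 3: gate
  position 11: gate
  position 15: gate
  position 16: gate
  position 19: gate
  position 31: gate
  position 33: gate
  position 38: gate

8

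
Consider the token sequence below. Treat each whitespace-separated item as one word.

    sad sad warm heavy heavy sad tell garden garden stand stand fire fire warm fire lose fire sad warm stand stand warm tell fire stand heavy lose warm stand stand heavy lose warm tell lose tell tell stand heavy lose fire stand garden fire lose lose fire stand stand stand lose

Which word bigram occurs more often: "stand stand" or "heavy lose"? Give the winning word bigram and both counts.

"stand stand": 5 occurrences
"heavy lose": 3 occurrences

"stand stand" (5 vs 3)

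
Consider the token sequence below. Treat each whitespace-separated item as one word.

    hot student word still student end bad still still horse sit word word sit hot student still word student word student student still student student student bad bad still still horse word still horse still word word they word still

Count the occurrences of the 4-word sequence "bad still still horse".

2

Scanning the 37 overlapping 4-gram windows for "bad still still horse":
  position 7–10: bad still still horse
  position 28–31: bad still still horse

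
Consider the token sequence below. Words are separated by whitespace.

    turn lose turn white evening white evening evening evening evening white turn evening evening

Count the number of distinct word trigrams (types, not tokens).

11

14 tokens → 12 trigram windows in total.
Repeated trigrams (each contributes count−1 duplicates):
  evening evening evening: 2
1 duplicate windows → 12 − 1 = 11 distinct.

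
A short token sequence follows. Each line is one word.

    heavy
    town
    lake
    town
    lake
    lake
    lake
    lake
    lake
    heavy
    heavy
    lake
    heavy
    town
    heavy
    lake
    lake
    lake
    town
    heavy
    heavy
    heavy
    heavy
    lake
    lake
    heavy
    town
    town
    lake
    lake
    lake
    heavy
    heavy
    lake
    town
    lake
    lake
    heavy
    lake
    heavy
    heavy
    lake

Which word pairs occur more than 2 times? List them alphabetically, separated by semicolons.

heavy heavy; heavy lake; heavy town; lake heavy; lake lake; lake town; town lake

Bigram counts meeting the condition (more than 2 times):
  heavy heavy: 6
  heavy lake: 6
  heavy town: 3
  lake heavy: 6
  lake lake: 10
  lake town: 3
  town lake: 4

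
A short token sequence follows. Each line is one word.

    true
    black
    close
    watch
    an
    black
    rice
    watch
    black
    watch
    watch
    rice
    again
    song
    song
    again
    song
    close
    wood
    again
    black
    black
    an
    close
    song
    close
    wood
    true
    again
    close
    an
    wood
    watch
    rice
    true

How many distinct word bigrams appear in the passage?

35 tokens → 34 bigram windows in total.
Repeated bigrams (each contributes count−1 duplicates):
  again song: 2
  close wood: 2
  song close: 2
  watch rice: 2
4 duplicate windows → 34 − 4 = 30 distinct.

30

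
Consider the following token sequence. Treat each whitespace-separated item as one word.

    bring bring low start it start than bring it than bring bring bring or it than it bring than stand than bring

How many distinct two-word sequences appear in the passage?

16

22 tokens → 21 bigram windows in total.
Repeated bigrams (each contributes count−1 duplicates):
  bring bring: 3
  than bring: 3
  it than: 2
5 duplicate windows → 21 − 5 = 16 distinct.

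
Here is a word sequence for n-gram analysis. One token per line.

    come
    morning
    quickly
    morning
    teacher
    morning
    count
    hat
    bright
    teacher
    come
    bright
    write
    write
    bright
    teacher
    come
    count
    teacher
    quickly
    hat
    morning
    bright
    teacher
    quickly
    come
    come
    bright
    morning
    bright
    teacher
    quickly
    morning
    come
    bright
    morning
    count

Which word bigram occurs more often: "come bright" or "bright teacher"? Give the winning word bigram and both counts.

"bright teacher" (4 vs 3)

"come bright": 3 occurrences
"bright teacher": 4 occurrences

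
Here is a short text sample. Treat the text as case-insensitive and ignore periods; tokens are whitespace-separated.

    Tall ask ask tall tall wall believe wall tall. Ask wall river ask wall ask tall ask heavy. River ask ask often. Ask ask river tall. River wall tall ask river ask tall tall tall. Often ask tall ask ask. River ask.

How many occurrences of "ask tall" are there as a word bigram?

Scanning the 41 overlapping bigram windows for "ask tall":
  position 3–4: ask tall
  position 15–16: ask tall
  position 32–33: ask tall
  position 37–38: ask tall

4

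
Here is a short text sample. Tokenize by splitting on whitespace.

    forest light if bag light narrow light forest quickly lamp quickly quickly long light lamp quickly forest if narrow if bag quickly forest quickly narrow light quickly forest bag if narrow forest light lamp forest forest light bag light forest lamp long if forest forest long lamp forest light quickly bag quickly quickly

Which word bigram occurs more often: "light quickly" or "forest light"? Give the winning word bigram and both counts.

"forest light" (4 vs 2)

"light quickly": 2 occurrences
"forest light": 4 occurrences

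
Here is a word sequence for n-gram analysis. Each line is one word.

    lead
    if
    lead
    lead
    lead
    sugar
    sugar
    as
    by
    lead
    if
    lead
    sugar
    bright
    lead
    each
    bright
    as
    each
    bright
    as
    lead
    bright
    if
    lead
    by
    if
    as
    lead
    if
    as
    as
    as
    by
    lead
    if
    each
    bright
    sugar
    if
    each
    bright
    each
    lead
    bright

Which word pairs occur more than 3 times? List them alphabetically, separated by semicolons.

Bigram counts meeting the condition (more than 3 times):
  each bright: 4
  lead if: 4

each bright; lead if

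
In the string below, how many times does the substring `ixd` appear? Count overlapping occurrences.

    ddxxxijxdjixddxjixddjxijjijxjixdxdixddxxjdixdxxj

5

Sliding a length-3 window over the 48 characters (46 positions):
  position 11–13: ixd
  position 17–19: ixd
  position 30–32: ixd
  position 35–37: ixd
  position 43–45: ixd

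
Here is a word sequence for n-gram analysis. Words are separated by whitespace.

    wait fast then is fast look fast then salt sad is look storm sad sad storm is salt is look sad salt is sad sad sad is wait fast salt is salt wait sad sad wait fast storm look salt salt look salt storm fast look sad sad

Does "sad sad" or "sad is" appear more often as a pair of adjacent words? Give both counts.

"sad sad": 5 occurrences
"sad is": 2 occurrences

"sad sad" (5 vs 2)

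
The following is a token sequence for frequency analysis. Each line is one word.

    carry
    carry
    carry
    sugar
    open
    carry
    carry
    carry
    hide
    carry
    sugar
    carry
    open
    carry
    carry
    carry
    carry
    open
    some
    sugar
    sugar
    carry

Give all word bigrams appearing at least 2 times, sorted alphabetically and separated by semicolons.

carry carry; carry open; carry sugar; open carry; sugar carry

Bigram counts meeting the condition (at least 2 times):
  carry carry: 7
  carry open: 2
  carry sugar: 2
  open carry: 2
  sugar carry: 2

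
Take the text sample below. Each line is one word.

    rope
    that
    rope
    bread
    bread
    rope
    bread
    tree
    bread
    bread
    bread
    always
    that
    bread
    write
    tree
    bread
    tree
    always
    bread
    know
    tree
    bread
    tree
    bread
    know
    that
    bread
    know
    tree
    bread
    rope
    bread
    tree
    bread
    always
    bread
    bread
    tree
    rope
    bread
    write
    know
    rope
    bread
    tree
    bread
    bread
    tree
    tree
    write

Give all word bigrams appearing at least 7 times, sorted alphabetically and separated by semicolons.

Bigram counts meeting the condition (at least 7 times):
  bread tree: 7
  tree bread: 7

bread tree; tree bread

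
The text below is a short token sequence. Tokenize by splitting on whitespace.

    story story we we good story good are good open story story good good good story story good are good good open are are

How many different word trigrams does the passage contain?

19

24 tokens → 22 trigram windows in total.
Repeated trigrams (each contributes count−1 duplicates):
  good are good: 2
  story good are: 2
  story story good: 2
3 duplicate windows → 22 − 3 = 19 distinct.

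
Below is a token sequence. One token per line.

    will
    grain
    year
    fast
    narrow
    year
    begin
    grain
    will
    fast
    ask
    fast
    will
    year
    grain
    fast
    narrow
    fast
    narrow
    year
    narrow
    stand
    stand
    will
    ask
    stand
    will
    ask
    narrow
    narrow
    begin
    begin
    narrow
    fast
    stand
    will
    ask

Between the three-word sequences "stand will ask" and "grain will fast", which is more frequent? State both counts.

"stand will ask" (3 vs 1)

"stand will ask": 3 occurrences
"grain will fast": 1 occurrence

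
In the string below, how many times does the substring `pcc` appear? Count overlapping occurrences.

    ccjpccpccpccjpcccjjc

Sliding a length-3 window over the 20 characters (18 positions):
  position 4–6: pcc
  position 7–9: pcc
  position 10–12: pcc
  position 14–16: pcc

4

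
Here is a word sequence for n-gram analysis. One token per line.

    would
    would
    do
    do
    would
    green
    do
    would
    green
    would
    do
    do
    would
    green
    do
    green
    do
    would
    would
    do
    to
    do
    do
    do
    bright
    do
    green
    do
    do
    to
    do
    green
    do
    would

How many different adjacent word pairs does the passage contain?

34 tokens → 33 bigram windows in total.
Repeated bigrams (each contributes count−1 duplicates):
  do do: 5
  do would: 5
  green do: 5
  do green: 3
  would do: 3
  would green: 3
  do to: 2
  to do: 2
  … (1 more repeated)
21 duplicate windows → 33 − 21 = 12 distinct.

12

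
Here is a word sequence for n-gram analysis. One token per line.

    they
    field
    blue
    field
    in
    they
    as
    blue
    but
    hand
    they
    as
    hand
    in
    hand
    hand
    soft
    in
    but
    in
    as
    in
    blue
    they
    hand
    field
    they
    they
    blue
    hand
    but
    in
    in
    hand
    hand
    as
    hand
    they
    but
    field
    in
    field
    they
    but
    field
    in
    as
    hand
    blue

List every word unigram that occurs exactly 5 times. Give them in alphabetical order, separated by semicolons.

as; blue; but

Unigram counts meeting the condition (exactly 5 times):
  as: 5
  blue: 5
  but: 5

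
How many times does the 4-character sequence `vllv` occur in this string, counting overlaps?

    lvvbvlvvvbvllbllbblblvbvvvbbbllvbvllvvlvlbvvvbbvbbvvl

1

Sliding a length-4 window over the 53 characters (50 positions):
  position 34–37: vllv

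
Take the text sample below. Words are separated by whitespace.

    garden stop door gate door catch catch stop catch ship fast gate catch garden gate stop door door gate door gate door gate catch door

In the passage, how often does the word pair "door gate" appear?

4

Scanning the 24 overlapping bigram windows for "door gate":
  position 3–4: door gate
  position 18–19: door gate
  position 20–21: door gate
  position 22–23: door gate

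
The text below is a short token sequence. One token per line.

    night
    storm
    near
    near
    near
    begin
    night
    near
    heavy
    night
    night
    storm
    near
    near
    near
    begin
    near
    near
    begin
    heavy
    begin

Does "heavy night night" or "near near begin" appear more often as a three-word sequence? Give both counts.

"near near begin" (3 vs 1)

"heavy night night": 1 occurrence
"near near begin": 3 occurrences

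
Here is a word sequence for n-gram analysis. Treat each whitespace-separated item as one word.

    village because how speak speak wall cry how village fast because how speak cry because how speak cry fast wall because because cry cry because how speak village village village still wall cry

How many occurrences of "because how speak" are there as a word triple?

Scanning the 31 overlapping trigram windows for "because how speak":
  position 2–4: because how speak
  position 11–13: because how speak
  position 15–17: because how speak
  position 25–27: because how speak

4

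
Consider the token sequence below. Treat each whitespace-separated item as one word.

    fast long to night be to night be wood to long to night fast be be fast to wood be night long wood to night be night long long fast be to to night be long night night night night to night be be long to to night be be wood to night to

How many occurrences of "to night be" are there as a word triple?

6

Scanning the 52 overlapping trigram windows for "to night be":
  position 3–5: to night be
  position 6–8: to night be
  position 24–26: to night be
  position 33–35: to night be
  position 41–43: to night be
  position 47–49: to night be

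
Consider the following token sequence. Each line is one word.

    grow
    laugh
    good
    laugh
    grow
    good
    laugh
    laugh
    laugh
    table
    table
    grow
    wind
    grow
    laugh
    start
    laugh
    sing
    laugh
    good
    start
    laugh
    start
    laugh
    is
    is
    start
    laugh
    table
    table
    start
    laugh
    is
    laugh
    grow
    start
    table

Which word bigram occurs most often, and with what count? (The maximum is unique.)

Bigram frequencies (highest first):
  start laugh: 5
  grow laugh: 2
  laugh good: 2
  good laugh: 2
  laugh grow: 2
  laugh laugh: 2
  … (17 more, each ≤ 2)

"start laugh", 5 times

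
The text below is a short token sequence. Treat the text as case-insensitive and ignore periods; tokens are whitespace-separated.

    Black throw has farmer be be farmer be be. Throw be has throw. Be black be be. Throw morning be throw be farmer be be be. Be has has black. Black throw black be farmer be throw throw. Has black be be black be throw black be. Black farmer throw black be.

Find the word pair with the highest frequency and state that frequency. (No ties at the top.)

Bigram frequencies (highest first):
  be be: 7
  black be: 6
  be throw: 5
  farmer be: 4
  be farmer: 3
  throw be: 3
  … (15 more, each ≤ 3)

"be be", 7 times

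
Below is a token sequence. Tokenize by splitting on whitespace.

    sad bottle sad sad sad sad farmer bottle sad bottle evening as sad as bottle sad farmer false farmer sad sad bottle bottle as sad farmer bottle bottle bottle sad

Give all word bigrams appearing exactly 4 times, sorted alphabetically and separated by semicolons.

Bigram counts meeting the condition (exactly 4 times):
  bottle sad: 4
  sad sad: 4

bottle sad; sad sad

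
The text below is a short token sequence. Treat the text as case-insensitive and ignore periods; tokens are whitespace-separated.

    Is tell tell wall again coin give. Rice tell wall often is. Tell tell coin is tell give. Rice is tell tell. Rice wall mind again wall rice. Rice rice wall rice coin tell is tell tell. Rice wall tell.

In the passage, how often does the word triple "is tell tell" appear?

4

Scanning the 38 overlapping trigram windows for "is tell tell":
  position 1–3: is tell tell
  position 12–14: is tell tell
  position 20–22: is tell tell
  position 35–37: is tell tell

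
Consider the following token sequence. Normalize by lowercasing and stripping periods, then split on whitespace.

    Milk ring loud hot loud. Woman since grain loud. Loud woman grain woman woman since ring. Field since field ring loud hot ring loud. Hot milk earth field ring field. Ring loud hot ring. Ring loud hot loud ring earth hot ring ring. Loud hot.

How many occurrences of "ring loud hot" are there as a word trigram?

Scanning the 43 overlapping trigram windows for "ring loud hot":
  position 2–4: ring loud hot
  position 20–22: ring loud hot
  position 23–25: ring loud hot
  position 31–33: ring loud hot
  position 35–37: ring loud hot
  position 43–45: ring loud hot

6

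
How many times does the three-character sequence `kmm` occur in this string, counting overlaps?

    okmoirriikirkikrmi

0

Sliding a length-3 window over the 18 characters (16 positions):
  (no match at any position)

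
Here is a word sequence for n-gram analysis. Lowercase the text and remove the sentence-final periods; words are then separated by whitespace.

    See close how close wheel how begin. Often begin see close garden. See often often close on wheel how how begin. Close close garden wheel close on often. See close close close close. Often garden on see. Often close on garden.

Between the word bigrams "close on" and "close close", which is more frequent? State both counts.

"close on": 3 occurrences
"close close": 4 occurrences

"close close" (4 vs 3)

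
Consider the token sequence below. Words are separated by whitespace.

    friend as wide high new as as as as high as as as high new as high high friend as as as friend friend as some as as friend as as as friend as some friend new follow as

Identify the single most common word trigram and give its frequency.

"as as as", 5 times

Trigram frequencies (highest first):
  as as as: 5
  as as friend: 3
  high new as: 2
  as as high: 2
  friend as as: 2
  friend as some: 2
  … (20 more, each ≤ 2)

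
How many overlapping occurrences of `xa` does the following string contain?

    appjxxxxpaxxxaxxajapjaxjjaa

Sliding a length-2 window over the 27 characters (26 positions):
  position 13–14: xa
  position 16–17: xa

2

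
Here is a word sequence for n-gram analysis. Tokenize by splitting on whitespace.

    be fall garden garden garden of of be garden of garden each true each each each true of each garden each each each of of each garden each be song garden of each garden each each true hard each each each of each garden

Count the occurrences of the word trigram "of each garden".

4

Scanning the 42 overlapping trigram windows for "of each garden":
  position 18–20: of each garden
  position 25–27: of each garden
  position 32–34: of each garden
  position 42–44: of each garden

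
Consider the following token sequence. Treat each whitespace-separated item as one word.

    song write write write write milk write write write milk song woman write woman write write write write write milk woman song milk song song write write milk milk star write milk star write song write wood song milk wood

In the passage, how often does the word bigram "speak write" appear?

Scanning the 39 overlapping bigram windows for "speak write":
  (none found)

0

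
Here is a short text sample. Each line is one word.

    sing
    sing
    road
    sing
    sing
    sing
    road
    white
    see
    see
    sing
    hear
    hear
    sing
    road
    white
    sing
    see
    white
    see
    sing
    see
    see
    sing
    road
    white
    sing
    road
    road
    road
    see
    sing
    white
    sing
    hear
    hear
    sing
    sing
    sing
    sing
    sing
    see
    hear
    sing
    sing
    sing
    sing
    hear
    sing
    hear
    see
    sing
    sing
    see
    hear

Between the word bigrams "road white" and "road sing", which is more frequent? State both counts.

"road white": 3 occurrences
"road sing": 1 occurrence

"road white" (3 vs 1)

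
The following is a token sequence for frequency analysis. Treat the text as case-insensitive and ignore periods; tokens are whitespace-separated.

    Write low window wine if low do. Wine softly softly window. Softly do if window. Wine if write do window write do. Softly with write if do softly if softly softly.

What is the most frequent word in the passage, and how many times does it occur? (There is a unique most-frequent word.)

Unigram frequencies (highest first):
  softly: 7
  if: 5
  do: 5
  write: 4
  window: 4
  wine: 3
  … (2 more, each ≤ 2)

"softly", 7 times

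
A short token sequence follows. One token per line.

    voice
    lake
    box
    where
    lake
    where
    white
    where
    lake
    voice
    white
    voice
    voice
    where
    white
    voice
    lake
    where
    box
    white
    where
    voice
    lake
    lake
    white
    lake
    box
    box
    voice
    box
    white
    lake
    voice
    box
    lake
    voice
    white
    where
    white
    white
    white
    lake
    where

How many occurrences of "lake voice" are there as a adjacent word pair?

3

Scanning the 42 overlapping bigram windows for "lake voice":
  position 9–10: lake voice
  position 32–33: lake voice
  position 35–36: lake voice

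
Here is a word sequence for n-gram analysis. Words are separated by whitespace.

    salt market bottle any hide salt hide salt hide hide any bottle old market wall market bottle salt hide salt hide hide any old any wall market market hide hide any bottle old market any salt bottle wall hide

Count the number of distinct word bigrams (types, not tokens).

39 tokens → 38 bigram windows in total.
Repeated bigrams (each contributes count−1 duplicates):
  salt hide: 4
  hide any: 3
  hide hide: 3
  hide salt: 3
  any bottle: 2
  bottle old: 2
  market bottle: 2
  old market: 2
  … (1 more repeated)
14 duplicate windows → 38 − 14 = 24 distinct.

24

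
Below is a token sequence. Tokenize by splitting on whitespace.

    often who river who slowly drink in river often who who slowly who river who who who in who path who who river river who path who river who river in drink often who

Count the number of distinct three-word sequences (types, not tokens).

34 tokens → 32 trigram windows in total.
Repeated trigrams (each contributes count−1 duplicates):
  who river who: 3
  who path who: 2
3 duplicate windows → 32 − 3 = 29 distinct.

29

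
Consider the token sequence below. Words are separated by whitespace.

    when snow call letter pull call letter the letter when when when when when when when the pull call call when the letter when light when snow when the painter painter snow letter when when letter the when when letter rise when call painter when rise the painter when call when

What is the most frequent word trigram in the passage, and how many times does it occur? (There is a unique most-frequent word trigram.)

Trigram frequencies (highest first):
  when when when: 5
  the letter when: 2
  letter when when: 2
  when when letter: 2
  when snow call: 1
  snow call letter: 1
  … (36 more, each ≤ 1)

"when when when", 5 times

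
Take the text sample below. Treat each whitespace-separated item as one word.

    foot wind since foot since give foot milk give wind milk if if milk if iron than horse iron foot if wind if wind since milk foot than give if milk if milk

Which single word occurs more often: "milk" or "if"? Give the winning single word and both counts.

"milk": 6 occurrences
"if": 7 occurrences

"if" (7 vs 6)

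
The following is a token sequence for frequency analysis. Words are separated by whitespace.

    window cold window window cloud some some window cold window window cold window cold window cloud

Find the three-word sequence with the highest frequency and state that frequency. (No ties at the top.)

Trigram frequencies (highest first):
  window cold window: 4
  cold window window: 2
  window window cloud: 1
  window cloud some: 1
  cloud some some: 1
  some some window: 1
  … (4 more, each ≤ 1)

"window cold window", 4 times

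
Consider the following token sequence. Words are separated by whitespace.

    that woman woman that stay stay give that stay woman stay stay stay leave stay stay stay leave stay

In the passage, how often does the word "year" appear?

Scanning the 19 tokens for "year":
  (none found)

0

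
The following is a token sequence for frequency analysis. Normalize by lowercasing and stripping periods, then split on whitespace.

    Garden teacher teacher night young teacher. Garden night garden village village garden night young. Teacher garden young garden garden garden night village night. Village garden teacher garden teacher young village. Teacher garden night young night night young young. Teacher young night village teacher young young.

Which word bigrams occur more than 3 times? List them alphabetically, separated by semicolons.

garden night; night young; teacher garden

Bigram counts meeting the condition (more than 3 times):
  garden night: 4
  night young: 4
  teacher garden: 4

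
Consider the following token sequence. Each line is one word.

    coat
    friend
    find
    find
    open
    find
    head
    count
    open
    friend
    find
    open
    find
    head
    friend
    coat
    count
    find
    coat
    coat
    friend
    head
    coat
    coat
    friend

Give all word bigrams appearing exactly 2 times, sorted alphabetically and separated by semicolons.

coat coat; find head; find open; friend find; open find

Bigram counts meeting the condition (exactly 2 times):
  coat coat: 2
  find head: 2
  find open: 2
  friend find: 2
  open find: 2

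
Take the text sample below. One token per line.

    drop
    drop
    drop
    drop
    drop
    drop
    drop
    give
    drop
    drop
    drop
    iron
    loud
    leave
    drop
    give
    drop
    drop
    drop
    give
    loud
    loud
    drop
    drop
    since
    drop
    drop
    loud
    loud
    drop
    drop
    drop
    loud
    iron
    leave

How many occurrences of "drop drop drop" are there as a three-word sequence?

Scanning the 33 overlapping trigram windows for "drop drop drop":
  position 1–3: drop drop drop
  position 2–4: drop drop drop
  position 3–5: drop drop drop
  position 4–6: drop drop drop
  position 5–7: drop drop drop
  position 9–11: drop drop drop
  position 17–19: drop drop drop
  position 30–32: drop drop drop

8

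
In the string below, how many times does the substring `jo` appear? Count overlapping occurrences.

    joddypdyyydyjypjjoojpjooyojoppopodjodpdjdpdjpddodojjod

6

Sliding a length-2 window over the 54 characters (53 positions):
  position 1–2: jo
  position 17–18: jo
  position 22–23: jo
  position 27–28: jo
  position 35–36: jo
  position 52–53: jo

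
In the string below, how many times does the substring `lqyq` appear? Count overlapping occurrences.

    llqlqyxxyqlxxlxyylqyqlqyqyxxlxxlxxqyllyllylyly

Sliding a length-4 window over the 46 characters (43 positions):
  position 18–21: lqyq
  position 22–25: lqyq

2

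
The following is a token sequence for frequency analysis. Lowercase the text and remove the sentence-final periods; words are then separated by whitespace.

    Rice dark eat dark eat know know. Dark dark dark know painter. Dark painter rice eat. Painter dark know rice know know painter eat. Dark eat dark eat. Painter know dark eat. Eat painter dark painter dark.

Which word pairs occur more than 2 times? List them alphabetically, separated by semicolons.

Bigram counts meeting the condition (more than 2 times):
  dark eat: 5
  eat dark: 3
  eat painter: 3
  painter dark: 4

dark eat; eat dark; eat painter; painter dark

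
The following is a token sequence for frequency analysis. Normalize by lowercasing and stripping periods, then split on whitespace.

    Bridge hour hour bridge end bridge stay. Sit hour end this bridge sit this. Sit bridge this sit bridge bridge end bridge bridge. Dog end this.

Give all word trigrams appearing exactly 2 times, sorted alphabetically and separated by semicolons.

Trigram counts meeting the condition (exactly 2 times):
  bridge end bridge: 2
  this sit bridge: 2

bridge end bridge; this sit bridge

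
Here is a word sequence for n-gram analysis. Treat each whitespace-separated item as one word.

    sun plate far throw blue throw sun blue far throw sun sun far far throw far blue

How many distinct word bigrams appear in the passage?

13

17 tokens → 16 bigram windows in total.
Repeated bigrams (each contributes count−1 duplicates):
  far throw: 3
  throw sun: 2
3 duplicate windows → 16 − 3 = 13 distinct.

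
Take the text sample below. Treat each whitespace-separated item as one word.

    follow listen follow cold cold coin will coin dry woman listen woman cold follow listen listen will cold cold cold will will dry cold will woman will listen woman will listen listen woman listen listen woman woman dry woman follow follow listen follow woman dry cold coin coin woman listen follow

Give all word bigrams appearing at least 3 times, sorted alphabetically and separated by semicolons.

Bigram counts meeting the condition (at least 3 times):
  cold cold: 3
  follow listen: 3
  listen follow: 3
  listen listen: 3
  listen woman: 4
  woman listen: 3

cold cold; follow listen; listen follow; listen listen; listen woman; woman listen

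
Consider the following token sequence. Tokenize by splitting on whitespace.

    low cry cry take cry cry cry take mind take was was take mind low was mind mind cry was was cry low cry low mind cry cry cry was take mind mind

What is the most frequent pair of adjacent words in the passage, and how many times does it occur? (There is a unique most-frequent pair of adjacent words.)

Bigram frequencies (highest first):
  cry cry: 5
  take mind: 3
  low cry: 2
  cry take: 2
  was was: 2
  was take: 2
  … (12 more, each ≤ 2)

"cry cry", 5 times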